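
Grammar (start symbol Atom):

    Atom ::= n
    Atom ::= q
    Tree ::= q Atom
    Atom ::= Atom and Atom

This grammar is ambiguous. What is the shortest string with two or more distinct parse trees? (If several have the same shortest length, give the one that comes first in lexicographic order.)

n and n and n

length 1: no string has ≥2 trees
length 3: no string has ≥2 trees
length 5: n and n and n has 2 parse trees

Two derivations of n and n and n:
  Atom ⇒ Atom and Atom ⇒ n and Atom ⇒ n and Atom and Atom ⇒ n and n and Atom ⇒ n and n and n
  Atom ⇒ Atom and Atom ⇒ Atom and Atom and Atom ⇒ n and Atom and Atom ⇒ n and n and Atom ⇒ n and n and n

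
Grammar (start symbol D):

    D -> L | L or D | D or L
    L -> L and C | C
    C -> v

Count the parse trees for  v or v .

2

Parse trees for v or v:
  [D [L [C v]] or [D [L [C v]]]]
  [D [D [L [C v]]] or [L [C v]]]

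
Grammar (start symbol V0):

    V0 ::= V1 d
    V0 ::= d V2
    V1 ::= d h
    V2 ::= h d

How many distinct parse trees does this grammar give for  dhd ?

Parse trees for dhd:
  [V0 [V1 d h] d]
  [V0 d [V2 h d]]

2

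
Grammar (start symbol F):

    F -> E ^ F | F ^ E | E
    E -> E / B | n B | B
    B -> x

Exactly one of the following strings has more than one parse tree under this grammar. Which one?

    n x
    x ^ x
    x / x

n x: 1 tree
x ^ x: 2 trees
x / x: 1 tree

x ^ x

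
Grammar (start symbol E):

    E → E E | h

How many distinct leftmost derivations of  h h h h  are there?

Parse trees for h h h h:
  [E [E h] [E [E h] [E [E h] [E h]]]]
  [E [E h] [E [E [E h] [E h]] [E h]]]
  [E [E [E h] [E h]] [E [E h] [E h]]]
  [E [E [E h] [E [E h] [E h]]] [E h]]
  [E [E [E [E h] [E h]] [E h]] [E h]]

5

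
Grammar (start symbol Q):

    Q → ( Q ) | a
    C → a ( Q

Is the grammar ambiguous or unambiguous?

Only Q is reachable from Q; ignoring the rest: Each string is a nest of matched brackets around a single atom. An opening bracket forces the recursive rule; an atom forces the base rule.

Unambiguous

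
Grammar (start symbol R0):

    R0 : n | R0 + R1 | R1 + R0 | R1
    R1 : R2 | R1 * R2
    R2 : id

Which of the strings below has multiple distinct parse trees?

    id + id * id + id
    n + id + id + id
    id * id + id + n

id + id * id + id: 4 trees
n + id + id + id: 1 tree
id * id + id + n: 1 tree

id + id * id + id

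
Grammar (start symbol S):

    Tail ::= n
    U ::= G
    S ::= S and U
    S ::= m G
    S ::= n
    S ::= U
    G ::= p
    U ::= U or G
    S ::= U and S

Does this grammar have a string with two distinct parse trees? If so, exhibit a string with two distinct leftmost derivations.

Ambiguous

Witness: p and p

Derivation 1: S ⇒ S and U ⇒ U and U ⇒ G and U ⇒ p and U ⇒ p and G ⇒ p and p
Derivation 2: S ⇒ U and S ⇒ G and S ⇒ p and S ⇒ p and U ⇒ p and G ⇒ p and p

Two distinct leftmost derivations for the same string.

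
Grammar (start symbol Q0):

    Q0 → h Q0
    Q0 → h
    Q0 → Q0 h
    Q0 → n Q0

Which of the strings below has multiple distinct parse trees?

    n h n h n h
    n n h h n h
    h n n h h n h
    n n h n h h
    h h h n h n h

n n h n h h

n h n h n h: 1 tree
n n h h n h: 1 tree
h n n h h n h: 1 tree
n n h n h h: 6 trees
h h h n h n h: 1 tree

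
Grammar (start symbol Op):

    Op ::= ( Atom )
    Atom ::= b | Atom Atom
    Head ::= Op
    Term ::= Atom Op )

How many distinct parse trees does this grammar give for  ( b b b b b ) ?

14

Parse trees for ( b b b b b ) (showing first 6 of 14):
  [Op ( [Atom [Atom b] [Atom [Atom b] [Atom [Atom b] [Atom [Atom b] [Atom b]]]]] )]
  [Op ( [Atom [Atom b] [Atom [Atom b] [Atom [Atom [Atom b] [Atom b]] [Atom b]]]] )]
  [Op ( [Atom [Atom b] [Atom [Atom [Atom b] [Atom b]] [Atom [Atom b] [Atom b]]]] )]
  [Op ( [Atom [Atom b] [Atom [Atom [Atom b] [Atom [Atom b] [Atom b]]] [Atom b]]] )]
  [Op ( [Atom [Atom b] [Atom [Atom [Atom [Atom b] [Atom b]] [Atom b]] [Atom b]]] )]
  [Op ( [Atom [Atom [Atom b] [Atom b]] [Atom [Atom b] [Atom [Atom b] [Atom b]]]] )]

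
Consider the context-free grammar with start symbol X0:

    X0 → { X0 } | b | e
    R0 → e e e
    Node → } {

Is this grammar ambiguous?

Unambiguous

Only X0 is reachable from X0; ignoring the rest: Each string is a nest of matched brackets around a single atom. An opening bracket forces the recursive rule; an atom forces the base rule.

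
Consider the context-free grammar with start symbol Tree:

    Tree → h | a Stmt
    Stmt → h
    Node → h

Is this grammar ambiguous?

Unambiguous

(Node is unreachable from Tree, so its rules don't affect L(Tree).) The reachable rules are right-linear with at most one rule per (nonterminal, next-terminal) pair. Each input token forces the next rule, so parsing is deterministic.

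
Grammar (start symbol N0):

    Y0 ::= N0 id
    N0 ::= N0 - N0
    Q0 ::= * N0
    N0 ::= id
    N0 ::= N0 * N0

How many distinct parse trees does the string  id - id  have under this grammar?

Parse trees for id - id:
  [N0 [N0 id] - [N0 id]]

1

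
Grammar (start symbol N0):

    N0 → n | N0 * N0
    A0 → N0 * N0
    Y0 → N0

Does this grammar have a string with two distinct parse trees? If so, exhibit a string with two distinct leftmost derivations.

Ambiguous

Witness: n * n * n

Derivation 1: N0 ⇒ N0 * N0 ⇒ n * N0 ⇒ n * N0 * N0 ⇒ n * n * N0 ⇒ n * n * n
Derivation 2: N0 ⇒ N0 * N0 ⇒ N0 * N0 * N0 ⇒ n * N0 * N0 ⇒ n * n * N0 ⇒ n * n * n

Two distinct leftmost derivations for the same string.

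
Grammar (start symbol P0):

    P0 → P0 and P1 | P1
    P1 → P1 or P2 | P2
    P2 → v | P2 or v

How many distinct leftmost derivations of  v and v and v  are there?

Parse trees for v and v and v:
  [P0 [P0 [P0 [P1 [P2 v]]] and [P1 [P2 v]]] and [P1 [P2 v]]]

1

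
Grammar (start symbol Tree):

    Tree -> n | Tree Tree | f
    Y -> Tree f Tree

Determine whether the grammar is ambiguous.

Ambiguous

Witness: f f f

Derivation 1: Tree ⇒ Tree Tree ⇒ Tree Tree Tree ⇒ f Tree Tree ⇒ f f Tree ⇒ f f f
Derivation 2: Tree ⇒ Tree Tree ⇒ f Tree ⇒ f Tree Tree ⇒ f f Tree ⇒ f f f

Two distinct leftmost derivations for the same string.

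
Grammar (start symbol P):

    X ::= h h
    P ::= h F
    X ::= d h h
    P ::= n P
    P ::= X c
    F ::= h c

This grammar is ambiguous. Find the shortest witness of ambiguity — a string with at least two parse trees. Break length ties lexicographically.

h h c

length 3: h h c has 2 parse trees

Two derivations of h h c:
  P ⇒ h F ⇒ h h c
  P ⇒ X c ⇒ h h c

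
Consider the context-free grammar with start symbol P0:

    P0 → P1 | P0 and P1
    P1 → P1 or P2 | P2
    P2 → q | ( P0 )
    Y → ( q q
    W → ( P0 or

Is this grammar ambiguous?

Only P0, P1, P2 are reachable from P0; ignoring the rest: P0 → P0 and P1 | P1  ;  P1 → P1 or P2 | P2  — a left-associative chain with P2 at the bottom. Each string factors uniquely by precedence.

Unambiguous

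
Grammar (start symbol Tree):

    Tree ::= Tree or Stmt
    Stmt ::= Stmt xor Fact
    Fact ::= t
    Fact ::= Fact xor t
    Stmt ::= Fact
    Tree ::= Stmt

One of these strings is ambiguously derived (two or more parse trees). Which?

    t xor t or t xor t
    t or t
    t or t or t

t xor t or t xor t: 4 trees
t or t: 1 tree
t or t or t: 1 tree

t xor t or t xor t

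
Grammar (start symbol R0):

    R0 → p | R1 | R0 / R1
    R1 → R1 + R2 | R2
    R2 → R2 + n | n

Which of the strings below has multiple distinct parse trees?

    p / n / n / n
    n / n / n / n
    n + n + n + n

n + n + n + n

p / n / n / n: 1 tree
n / n / n / n: 1 tree
n + n + n + n: 8 trees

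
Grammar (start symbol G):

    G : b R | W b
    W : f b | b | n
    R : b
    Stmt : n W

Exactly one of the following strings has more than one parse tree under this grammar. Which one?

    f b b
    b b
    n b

f b b: 1 tree
b b: 2 trees
n b: 1 tree

b b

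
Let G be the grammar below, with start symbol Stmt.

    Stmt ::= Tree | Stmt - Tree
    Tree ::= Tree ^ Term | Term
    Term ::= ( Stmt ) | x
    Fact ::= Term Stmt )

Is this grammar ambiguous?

Unambiguous

(Fact is unreachable from Stmt, so its rules don't affect L(Stmt).) Stmt → Stmt - Tree | Tree  ;  Tree → Tree ^ Term | Term  — a left-associative chain with Term at the bottom. Each string factors uniquely by precedence.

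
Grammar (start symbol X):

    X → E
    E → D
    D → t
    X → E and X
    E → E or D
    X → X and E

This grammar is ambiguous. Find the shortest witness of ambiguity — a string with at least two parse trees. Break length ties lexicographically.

length 1: no string has ≥2 trees
length 3: t and t has 2 parse trees

Two derivations of t and t:
  X ⇒ E and X ⇒ D and X ⇒ t and X ⇒ t and E ⇒ t and D ⇒ t and t
  X ⇒ X and E ⇒ E and E ⇒ D and E ⇒ t and E ⇒ t and D ⇒ t and t

t and t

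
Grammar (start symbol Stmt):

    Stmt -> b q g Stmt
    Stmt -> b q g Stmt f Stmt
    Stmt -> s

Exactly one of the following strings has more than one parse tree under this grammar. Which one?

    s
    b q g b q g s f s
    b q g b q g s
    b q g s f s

b q g b q g s f s

s: 1 tree
b q g b q g s f s: 2 trees
b q g b q g s: 1 tree
b q g s f s: 1 tree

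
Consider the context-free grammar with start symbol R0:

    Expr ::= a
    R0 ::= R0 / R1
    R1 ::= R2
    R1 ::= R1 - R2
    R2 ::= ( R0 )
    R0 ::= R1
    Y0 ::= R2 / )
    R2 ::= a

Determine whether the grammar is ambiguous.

(Y0, Expr are unreachable from R0, so their rules don't affect L(R0).) The grammar is stratified — R0 handles '/' (left-recursive), R1 handles '-', R2 atoms. Each operator has a fixed associativity and precedence level, so every string has one parse.

Unambiguous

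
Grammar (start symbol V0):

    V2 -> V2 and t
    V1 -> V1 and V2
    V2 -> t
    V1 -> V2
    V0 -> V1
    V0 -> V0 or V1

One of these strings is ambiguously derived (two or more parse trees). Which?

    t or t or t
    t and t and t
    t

t or t or t: 1 tree
t and t and t: 4 trees
t: 1 tree

t and t and t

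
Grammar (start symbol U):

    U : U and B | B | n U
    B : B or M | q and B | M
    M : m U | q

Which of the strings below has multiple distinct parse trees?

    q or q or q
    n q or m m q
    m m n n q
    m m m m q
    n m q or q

n m q or q

q or q or q: 1 tree
n q or m m q: 1 tree
m m n n q: 1 tree
m m m m q: 1 tree
n m q or q: 2 trees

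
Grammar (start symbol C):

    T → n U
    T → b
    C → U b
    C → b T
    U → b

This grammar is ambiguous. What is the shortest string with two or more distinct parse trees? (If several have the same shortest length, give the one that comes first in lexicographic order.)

b b

length 2: b b has 2 parse trees

Two derivations of b b:
  C ⇒ U b ⇒ b b
  C ⇒ b T ⇒ b b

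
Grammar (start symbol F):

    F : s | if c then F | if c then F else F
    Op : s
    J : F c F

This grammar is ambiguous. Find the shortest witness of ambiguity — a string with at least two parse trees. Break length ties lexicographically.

length 1: no string has ≥2 trees
length 4: no string has ≥2 trees
length 6: no string has ≥2 trees
length 7: no string has ≥2 trees
length 9: if c then if c then s else s has 2 parse trees

Two derivations of if c then if c then s else s:
  F ⇒ if c then F ⇒ if c then if c then F else F ⇒ if c then if c then s else F ⇒ if c then if c then s else s
  F ⇒ if c then F else F ⇒ if c then if c then F else F ⇒ if c then if c then s else F ⇒ if c then if c then s else s

if c then if c then s else s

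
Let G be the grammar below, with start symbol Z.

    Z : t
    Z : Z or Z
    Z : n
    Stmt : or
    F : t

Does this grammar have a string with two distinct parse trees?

Witness: n or n or n

Derivation 1: Z ⇒ Z or Z ⇒ Z or Z or Z ⇒ n or Z or Z ⇒ n or n or Z ⇒ n or n or n
Derivation 2: Z ⇒ Z or Z ⇒ n or Z ⇒ n or Z or Z ⇒ n or n or Z ⇒ n or n or n

Two distinct leftmost derivations for the same string.

Ambiguous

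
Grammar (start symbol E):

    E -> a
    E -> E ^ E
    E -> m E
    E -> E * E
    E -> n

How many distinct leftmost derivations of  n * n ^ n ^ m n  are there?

Parse trees for n * n ^ n ^ m n:
  [E [E [E n] * [E n]] ^ [E [E n] ^ [E m [E n]]]]
  [E [E [E [E n] * [E n]] ^ [E n]] ^ [E m [E n]]]
  [E [E [E n] * [E [E n] ^ [E n]]] ^ [E m [E n]]]
  [E [E n] * [E [E n] ^ [E [E n] ^ [E m [E n]]]]]
  [E [E n] * [E [E [E n] ^ [E n]] ^ [E m [E n]]]]

5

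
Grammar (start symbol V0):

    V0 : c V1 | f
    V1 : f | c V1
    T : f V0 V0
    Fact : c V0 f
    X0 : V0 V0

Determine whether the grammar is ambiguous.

Unambiguous

(T, Fact, X0 are unreachable from V0, so their rules don't affect L(V0).) The reachable rules are right-linear with at most one rule per (nonterminal, next-terminal) pair. Each input token forces the next rule, so parsing is deterministic.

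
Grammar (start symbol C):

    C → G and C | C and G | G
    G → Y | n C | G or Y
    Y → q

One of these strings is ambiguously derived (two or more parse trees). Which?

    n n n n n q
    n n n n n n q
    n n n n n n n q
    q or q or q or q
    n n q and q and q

n n n n n q: 1 tree
n n n n n n q: 1 tree
n n n n n n n q: 1 tree
q or q or q or q: 1 tree
n n q and q and q: 24 trees

n n q and q and q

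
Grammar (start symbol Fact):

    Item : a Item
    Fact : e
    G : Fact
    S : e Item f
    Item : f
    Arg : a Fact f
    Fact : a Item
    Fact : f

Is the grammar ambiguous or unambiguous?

Unambiguous

Only Fact, Item are reachable from Fact; ignoring the rest: Each reachable nonterminal has at most one production per leading terminal, and all productions are right-linear; the derivation is determined token-by-token.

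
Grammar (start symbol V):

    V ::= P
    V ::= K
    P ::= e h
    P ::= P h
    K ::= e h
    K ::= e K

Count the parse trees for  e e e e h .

1

Parse trees for e e e e h:
  [V [K e [K e [K e [K e h]]]]]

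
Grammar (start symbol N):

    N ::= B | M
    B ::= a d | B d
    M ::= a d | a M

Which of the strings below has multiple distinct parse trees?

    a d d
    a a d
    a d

a d

a d d: 1 tree
a a d: 1 tree
a d: 2 trees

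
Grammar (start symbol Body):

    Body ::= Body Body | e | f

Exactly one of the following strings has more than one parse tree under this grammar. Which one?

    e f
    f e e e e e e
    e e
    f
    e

f e e e e e e

e f: 1 tree
f e e e e e e: 132 trees
e e: 1 tree
f: 1 tree
e: 1 tree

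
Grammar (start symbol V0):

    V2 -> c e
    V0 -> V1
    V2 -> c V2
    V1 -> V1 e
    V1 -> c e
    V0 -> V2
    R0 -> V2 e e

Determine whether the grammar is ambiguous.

Witness: c e

Derivation 1: V0 ⇒ V1 ⇒ c e
Derivation 2: V0 ⇒ V2 ⇒ c e

Two distinct leftmost derivations for the same string.

Ambiguous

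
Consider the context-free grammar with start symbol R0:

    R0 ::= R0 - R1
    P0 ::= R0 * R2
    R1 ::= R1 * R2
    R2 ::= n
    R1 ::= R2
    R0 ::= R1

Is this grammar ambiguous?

Unambiguous

(P0 is unreachable from R0, so its rules don't affect L(R0).) The grammar is stratified — R0 handles '-' (left-recursive), R1 handles '*', R2 atoms. Each operator has a fixed associativity and precedence level, so every string has one parse.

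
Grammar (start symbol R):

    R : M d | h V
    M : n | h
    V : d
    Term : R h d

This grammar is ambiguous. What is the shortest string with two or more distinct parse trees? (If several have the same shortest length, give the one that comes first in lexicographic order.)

h d

length 2: h d has 2 parse trees

Two derivations of h d:
  R ⇒ M d ⇒ h d
  R ⇒ h V ⇒ h d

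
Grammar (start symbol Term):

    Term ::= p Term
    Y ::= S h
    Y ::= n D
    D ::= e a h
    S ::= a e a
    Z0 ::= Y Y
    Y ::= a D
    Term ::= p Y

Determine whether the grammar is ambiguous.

Witness: p a e a h

Derivation 1: Term ⇒ p Y ⇒ p S h ⇒ p a e a h
Derivation 2: Term ⇒ p Y ⇒ p a D ⇒ p a e a h

Two distinct leftmost derivations for the same string.

Ambiguous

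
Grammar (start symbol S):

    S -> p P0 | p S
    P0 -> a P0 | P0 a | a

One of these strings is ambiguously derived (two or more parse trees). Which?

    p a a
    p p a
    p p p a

p a a: 2 trees
p p a: 1 tree
p p p a: 1 tree

p a a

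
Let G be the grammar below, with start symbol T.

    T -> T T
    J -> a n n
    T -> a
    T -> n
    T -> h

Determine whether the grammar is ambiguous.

Witness: a a a

Derivation 1: T ⇒ T T ⇒ T T T ⇒ a T T ⇒ a a T ⇒ a a a
Derivation 2: T ⇒ T T ⇒ a T ⇒ a T T ⇒ a a T ⇒ a a a

Two distinct leftmost derivations for the same string.

Ambiguous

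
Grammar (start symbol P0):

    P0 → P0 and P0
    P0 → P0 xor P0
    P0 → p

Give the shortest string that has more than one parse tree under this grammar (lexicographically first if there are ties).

p and p and p

length 1: no string has ≥2 trees
length 3: no string has ≥2 trees
length 5: p and p and p has 2 parse trees

Two derivations of p and p and p:
  P0 ⇒ P0 and P0 ⇒ P0 and P0 and P0 ⇒ p and P0 and P0 ⇒ p and p and P0 ⇒ p and p and p
  P0 ⇒ P0 and P0 ⇒ p and P0 ⇒ p and P0 and P0 ⇒ p and p and P0 ⇒ p and p and p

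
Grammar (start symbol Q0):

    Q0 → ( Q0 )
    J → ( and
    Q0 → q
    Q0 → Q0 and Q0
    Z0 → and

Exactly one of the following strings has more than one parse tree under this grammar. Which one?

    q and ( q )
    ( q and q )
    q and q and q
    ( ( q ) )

q and q and q

q and ( q ): 1 tree
( q and q ): 1 tree
q and q and q: 2 trees
( ( q ) ): 1 tree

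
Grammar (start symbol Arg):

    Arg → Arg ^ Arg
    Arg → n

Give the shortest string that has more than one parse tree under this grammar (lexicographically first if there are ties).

n ^ n ^ n

length 1: no string has ≥2 trees
length 3: no string has ≥2 trees
length 5: n ^ n ^ n has 2 parse trees

Two derivations of n ^ n ^ n:
  Arg ⇒ Arg ^ Arg ⇒ Arg ^ Arg ^ Arg ⇒ n ^ Arg ^ Arg ⇒ n ^ n ^ Arg ⇒ n ^ n ^ n
  Arg ⇒ Arg ^ Arg ⇒ n ^ Arg ⇒ n ^ Arg ^ Arg ⇒ n ^ n ^ Arg ⇒ n ^ n ^ n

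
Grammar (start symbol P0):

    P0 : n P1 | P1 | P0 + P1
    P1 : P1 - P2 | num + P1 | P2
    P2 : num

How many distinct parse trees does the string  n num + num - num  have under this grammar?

Parse trees for n num + num - num:
  [P0 n [P1 [P1 num + [P1 [P2 num]]] - [P2 num]]]
  [P0 n [P1 num + [P1 [P1 [P2 num]] - [P2 num]]]]
  [P0 [P0 n [P1 [P2 num]]] + [P1 [P1 [P2 num]] - [P2 num]]]

3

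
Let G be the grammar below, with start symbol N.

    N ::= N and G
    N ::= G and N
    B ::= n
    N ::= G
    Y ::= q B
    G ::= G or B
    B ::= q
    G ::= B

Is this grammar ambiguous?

Ambiguous

Witness: n and n

Derivation 1: N ⇒ N and G ⇒ G and G ⇒ B and G ⇒ n and G ⇒ n and B ⇒ n and n
Derivation 2: N ⇒ G and N ⇒ B and N ⇒ n and N ⇒ n and G ⇒ n and B ⇒ n and n

Two distinct leftmost derivations for the same string.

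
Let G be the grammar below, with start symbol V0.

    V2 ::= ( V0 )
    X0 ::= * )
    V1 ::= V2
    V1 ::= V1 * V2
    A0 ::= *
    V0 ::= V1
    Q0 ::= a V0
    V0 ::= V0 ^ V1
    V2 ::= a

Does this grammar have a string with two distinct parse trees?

Unambiguous

(Q0, X0, A0 are unreachable from V0, so their rules don't affect L(V0).) V0 → V0 ^ V1 | V1  ;  V1 → V1 * V2 | V2  — a left-associative chain with V2 at the bottom. Each string factors uniquely by precedence.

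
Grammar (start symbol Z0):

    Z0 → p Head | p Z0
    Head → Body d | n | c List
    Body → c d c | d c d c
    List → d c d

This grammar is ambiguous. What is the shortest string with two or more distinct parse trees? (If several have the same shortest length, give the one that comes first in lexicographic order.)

p c d c d

length 2: no string has ≥2 trees
length 3: no string has ≥2 trees
length 4: no string has ≥2 trees
length 5: p c d c d has 2 parse trees

Two derivations of p c d c d:
  Z0 ⇒ p Head ⇒ p Body d ⇒ p c d c d
  Z0 ⇒ p Head ⇒ p c List ⇒ p c d c d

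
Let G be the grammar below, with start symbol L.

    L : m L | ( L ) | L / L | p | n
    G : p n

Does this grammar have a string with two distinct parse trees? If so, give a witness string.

Ambiguous

Witness: m n / n

Derivation 1: L ⇒ m L ⇒ m L / L ⇒ m n / L ⇒ m n / n
Derivation 2: L ⇒ L / L ⇒ m L / L ⇒ m n / L ⇒ m n / n

Two distinct leftmost derivations for the same string.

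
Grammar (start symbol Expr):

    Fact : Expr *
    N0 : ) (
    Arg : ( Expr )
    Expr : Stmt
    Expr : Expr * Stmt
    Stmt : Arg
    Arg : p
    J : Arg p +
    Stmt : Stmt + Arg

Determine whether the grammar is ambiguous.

Unambiguous

(J, N0, Fact are unreachable from Expr, so their rules don't affect L(Expr).) Expr → Expr * Stmt | Stmt  ;  Stmt → Stmt + Arg | Arg  — a left-associative chain with Arg at the bottom. Each string factors uniquely by precedence.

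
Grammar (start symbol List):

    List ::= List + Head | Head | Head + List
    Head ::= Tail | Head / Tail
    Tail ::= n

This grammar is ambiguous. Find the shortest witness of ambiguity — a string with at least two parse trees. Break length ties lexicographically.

length 1: no string has ≥2 trees
length 3: n + n has 2 parse trees

Two derivations of n + n:
  List ⇒ List + Head ⇒ Head + Head ⇒ Tail + Head ⇒ n + Head ⇒ n + Tail ⇒ n + n
  List ⇒ Head + List ⇒ Tail + List ⇒ n + List ⇒ n + Head ⇒ n + Tail ⇒ n + n

n + n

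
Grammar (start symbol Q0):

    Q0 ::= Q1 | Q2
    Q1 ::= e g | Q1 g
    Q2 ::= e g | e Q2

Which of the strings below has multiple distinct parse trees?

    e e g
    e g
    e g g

e e g: 1 tree
e g: 2 trees
e g g: 1 tree

e g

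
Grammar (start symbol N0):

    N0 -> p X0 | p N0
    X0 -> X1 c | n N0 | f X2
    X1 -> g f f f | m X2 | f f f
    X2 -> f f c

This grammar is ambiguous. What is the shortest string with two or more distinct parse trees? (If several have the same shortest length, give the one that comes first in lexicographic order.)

length 5: p f f f c has 2 parse trees

Two derivations of p f f f c:
  N0 ⇒ p X0 ⇒ p X1 c ⇒ p f f f c
  N0 ⇒ p X0 ⇒ p f X2 ⇒ p f f f c

p f f f c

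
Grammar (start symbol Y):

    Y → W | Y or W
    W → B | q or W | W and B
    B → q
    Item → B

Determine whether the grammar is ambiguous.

Ambiguous

Witness: q or q

Derivation 1: Y ⇒ W ⇒ q or W ⇒ q or B ⇒ q or q
Derivation 2: Y ⇒ Y or W ⇒ W or W ⇒ B or W ⇒ q or W ⇒ q or B ⇒ q or q

Two distinct leftmost derivations for the same string.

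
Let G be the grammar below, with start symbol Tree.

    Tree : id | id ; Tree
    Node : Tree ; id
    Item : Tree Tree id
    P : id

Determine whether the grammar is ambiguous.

Only Tree is reachable from Tree; ignoring the rest: The reachable grammar is A → atom sep A | atom. Each atom is followed by either the separator (recurse) or end-of-string (stop) — no choice point.

Unambiguous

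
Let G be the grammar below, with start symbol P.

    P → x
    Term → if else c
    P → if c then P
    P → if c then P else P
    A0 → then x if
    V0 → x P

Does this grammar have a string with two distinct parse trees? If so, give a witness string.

Ambiguous

Witness: if c then if c then x else x

Derivation 1: P ⇒ if c then P ⇒ if c then if c then P else P ⇒ if c then if c then x else P ⇒ if c then if c then x else x
Derivation 2: P ⇒ if c then P else P ⇒ if c then if c then P else P ⇒ if c then if c then x else P ⇒ if c then if c then x else x

Two distinct leftmost derivations for the same string.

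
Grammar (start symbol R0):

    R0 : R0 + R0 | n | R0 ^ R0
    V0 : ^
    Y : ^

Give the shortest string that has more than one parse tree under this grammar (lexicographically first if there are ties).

length 1: no string has ≥2 trees
length 3: no string has ≥2 trees
length 5: n + n + n has 2 parse trees

Two derivations of n + n + n:
  R0 ⇒ R0 + R0 ⇒ R0 + R0 + R0 ⇒ n + R0 + R0 ⇒ n + n + R0 ⇒ n + n + n
  R0 ⇒ R0 + R0 ⇒ n + R0 ⇒ n + R0 + R0 ⇒ n + n + R0 ⇒ n + n + n

n + n + n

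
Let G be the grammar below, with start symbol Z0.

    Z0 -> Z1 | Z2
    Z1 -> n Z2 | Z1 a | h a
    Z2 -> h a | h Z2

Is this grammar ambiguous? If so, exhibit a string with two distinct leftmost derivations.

Ambiguous

Witness: h a

Derivation 1: Z0 ⇒ Z1 ⇒ h a
Derivation 2: Z0 ⇒ Z2 ⇒ h a

Two distinct leftmost derivations for the same string.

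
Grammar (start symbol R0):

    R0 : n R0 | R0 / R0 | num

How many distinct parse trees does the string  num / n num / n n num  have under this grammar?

3

Parse trees for num / n num / n n num:
  [R0 [R0 num] / [R0 n [R0 [R0 num] / [R0 n [R0 n [R0 num]]]]]]
  [R0 [R0 num] / [R0 [R0 n [R0 num]] / [R0 n [R0 n [R0 num]]]]]
  [R0 [R0 [R0 num] / [R0 n [R0 num]]] / [R0 n [R0 n [R0 num]]]]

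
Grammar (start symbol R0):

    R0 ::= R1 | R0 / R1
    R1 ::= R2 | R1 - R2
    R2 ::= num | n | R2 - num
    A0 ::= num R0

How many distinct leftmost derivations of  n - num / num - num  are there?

4

Parse trees for n - num / num - num:
  [R0 [R0 [R1 [R2 [R2 n] - num]]] / [R1 [R2 [R2 num] - num]]]
  [R0 [R0 [R1 [R2 [R2 n] - num]]] / [R1 [R1 [R2 num]] - [R2 num]]]
  [R0 [R0 [R1 [R1 [R2 n]] - [R2 num]]] / [R1 [R2 [R2 num] - num]]]
  [R0 [R0 [R1 [R1 [R2 n]] - [R2 num]]] / [R1 [R1 [R2 num]] - [R2 num]]]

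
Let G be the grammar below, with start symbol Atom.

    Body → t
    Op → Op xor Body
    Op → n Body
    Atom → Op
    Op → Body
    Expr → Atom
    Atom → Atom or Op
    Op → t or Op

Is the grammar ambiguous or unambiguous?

Ambiguous

Witness: t or t

Derivation 1: Atom ⇒ Op ⇒ t or Op ⇒ t or Body ⇒ t or t
Derivation 2: Atom ⇒ Atom or Op ⇒ Op or Op ⇒ Body or Op ⇒ t or Op ⇒ t or Body ⇒ t or t

Two distinct leftmost derivations for the same string.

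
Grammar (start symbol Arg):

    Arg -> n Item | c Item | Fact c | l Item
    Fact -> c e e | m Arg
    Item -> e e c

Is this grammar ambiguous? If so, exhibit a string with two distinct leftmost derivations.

Ambiguous

Witness: c e e c

Derivation 1: Arg ⇒ c Item ⇒ c e e c
Derivation 2: Arg ⇒ Fact c ⇒ c e e c

Two distinct leftmost derivations for the same string.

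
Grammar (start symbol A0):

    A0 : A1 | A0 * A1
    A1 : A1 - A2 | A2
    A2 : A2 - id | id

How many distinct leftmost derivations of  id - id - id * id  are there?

4

Parse trees for id - id - id * id:
  [A0 [A0 [A1 [A1 [A2 id]] - [A2 [A2 id] - id]]] * [A1 [A2 id]]]
  [A0 [A0 [A1 [A1 [A1 [A2 id]] - [A2 id]] - [A2 id]]] * [A1 [A2 id]]]
  [A0 [A0 [A1 [A1 [A2 [A2 id] - id]] - [A2 id]]] * [A1 [A2 id]]]
  [A0 [A0 [A1 [A2 [A2 [A2 id] - id] - id]]] * [A1 [A2 id]]]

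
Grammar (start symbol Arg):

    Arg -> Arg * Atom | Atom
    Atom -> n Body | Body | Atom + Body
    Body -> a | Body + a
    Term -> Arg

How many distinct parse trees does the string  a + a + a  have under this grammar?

4

Parse trees for a + a + a:
  [Arg [Atom [Body [Body [Body a] + a] + a]]]
  [Arg [Atom [Atom [Body a]] + [Body [Body a] + a]]]
  [Arg [Atom [Atom [Body [Body a] + a]] + [Body a]]]
  [Arg [Atom [Atom [Atom [Body a]] + [Body a]] + [Body a]]]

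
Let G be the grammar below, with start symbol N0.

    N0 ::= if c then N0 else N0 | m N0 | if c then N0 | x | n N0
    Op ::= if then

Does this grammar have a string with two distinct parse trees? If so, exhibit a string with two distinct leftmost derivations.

Ambiguous

Witness: if c then if c then x else x

Derivation 1: N0 ⇒ if c then N0 else N0 ⇒ if c then if c then N0 else N0 ⇒ if c then if c then x else N0 ⇒ if c then if c then x else x
Derivation 2: N0 ⇒ if c then N0 ⇒ if c then if c then N0 else N0 ⇒ if c then if c then x else N0 ⇒ if c then if c then x else x

Two distinct leftmost derivations for the same string.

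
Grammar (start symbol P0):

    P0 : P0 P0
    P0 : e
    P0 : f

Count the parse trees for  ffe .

2

Parse trees for ffe:
  [P0 [P0 f] [P0 [P0 f] [P0 e]]]
  [P0 [P0 [P0 f] [P0 f]] [P0 e]]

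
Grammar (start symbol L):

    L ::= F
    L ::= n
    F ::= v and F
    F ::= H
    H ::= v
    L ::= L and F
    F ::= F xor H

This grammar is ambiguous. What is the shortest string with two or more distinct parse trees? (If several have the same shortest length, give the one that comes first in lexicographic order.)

v and v

length 1: no string has ≥2 trees
length 3: v and v has 2 parse trees

Two derivations of v and v:
  L ⇒ F ⇒ v and F ⇒ v and H ⇒ v and v
  L ⇒ L and F ⇒ F and F ⇒ H and F ⇒ v and F ⇒ v and H ⇒ v and v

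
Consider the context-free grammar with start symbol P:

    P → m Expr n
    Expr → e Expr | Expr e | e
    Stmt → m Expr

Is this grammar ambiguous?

Ambiguous

Witness: m e e n

Derivation 1: P ⇒ m Expr n ⇒ m e Expr n ⇒ m e e n
Derivation 2: P ⇒ m Expr n ⇒ m Expr e n ⇒ m e e n

Two distinct leftmost derivations for the same string.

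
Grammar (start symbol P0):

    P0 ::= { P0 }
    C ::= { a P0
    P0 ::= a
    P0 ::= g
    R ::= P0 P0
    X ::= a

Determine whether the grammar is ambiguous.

(R, C, X are unreachable from P0, so their rules don't affect L(P0).) L(P0) is { openⁿ atom closeⁿ : n ≥ 0 }. The bracket depth fixes n, and the derivation is forced at every step.

Unambiguous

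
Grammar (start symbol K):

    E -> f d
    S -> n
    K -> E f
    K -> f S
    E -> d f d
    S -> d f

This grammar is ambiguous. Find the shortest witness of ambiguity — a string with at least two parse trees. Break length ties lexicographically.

f d f

length 2: no string has ≥2 trees
length 3: f d f has 2 parse trees

Two derivations of f d f:
  K ⇒ E f ⇒ f d f
  K ⇒ f S ⇒ f d f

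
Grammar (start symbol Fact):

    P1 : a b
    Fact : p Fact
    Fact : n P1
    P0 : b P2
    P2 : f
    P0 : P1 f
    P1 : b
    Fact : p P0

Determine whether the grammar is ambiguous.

Witness: p b f

Derivation 1: Fact ⇒ p P0 ⇒ p b P2 ⇒ p b f
Derivation 2: Fact ⇒ p P0 ⇒ p P1 f ⇒ p b f

Two distinct leftmost derivations for the same string.

Ambiguous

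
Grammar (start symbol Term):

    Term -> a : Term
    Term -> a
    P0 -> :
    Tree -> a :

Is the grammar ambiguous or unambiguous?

(P0, Tree are unreachable from Term, so their rules don't affect L(Term).) Right-recursive list with a separator: after each atom, whether the separator follows determines the rule. One parse per string.

Unambiguous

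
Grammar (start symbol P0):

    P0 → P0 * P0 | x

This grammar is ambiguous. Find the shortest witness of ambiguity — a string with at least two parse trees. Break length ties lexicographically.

x * x * x

length 1: no string has ≥2 trees
length 3: no string has ≥2 trees
length 5: x * x * x has 2 parse trees

Two derivations of x * x * x:
  P0 ⇒ P0 * P0 ⇒ P0 * P0 * P0 ⇒ x * P0 * P0 ⇒ x * x * P0 ⇒ x * x * x
  P0 ⇒ P0 * P0 ⇒ x * P0 ⇒ x * P0 * P0 ⇒ x * x * P0 ⇒ x * x * x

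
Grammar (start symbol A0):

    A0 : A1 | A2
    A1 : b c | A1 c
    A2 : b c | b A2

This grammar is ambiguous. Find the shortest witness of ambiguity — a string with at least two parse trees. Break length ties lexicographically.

b c

length 2: b c has 2 parse trees

Two derivations of b c:
  A0 ⇒ A1 ⇒ b c
  A0 ⇒ A2 ⇒ b c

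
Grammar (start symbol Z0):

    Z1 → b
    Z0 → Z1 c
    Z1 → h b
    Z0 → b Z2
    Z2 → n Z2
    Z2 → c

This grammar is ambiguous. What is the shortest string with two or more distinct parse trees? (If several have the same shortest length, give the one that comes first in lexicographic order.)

length 2: b c has 2 parse trees

Two derivations of b c:
  Z0 ⇒ Z1 c ⇒ b c
  Z0 ⇒ b Z2 ⇒ b c

b c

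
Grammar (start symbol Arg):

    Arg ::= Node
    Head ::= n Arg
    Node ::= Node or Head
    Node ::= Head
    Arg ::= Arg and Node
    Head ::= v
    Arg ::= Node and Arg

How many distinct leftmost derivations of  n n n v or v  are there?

4

Parse trees for n n n v or v:
  [Arg [Node [Node [Head n [Arg [Node [Head n [Arg [Node [Head n [Arg [Node [Head v]]]]]]]]]]] or [Head v]]]
  [Arg [Node [Head n [Arg [Node [Node [Head n [Arg [Node [Head n [Arg [Node [Head v]]]]]]]] or [Head v]]]]]]
  [Arg [Node [Head n [Arg [Node [Head n [Arg [Node [Node [Head n [Arg [Node [Head v]]]]] or [Head v]]]]]]]]]
  [Arg [Node [Head n [Arg [Node [Head n [Arg [Node [Head n [Arg [Node [Node [Head v]] or [Head v]]]]]]]]]]]]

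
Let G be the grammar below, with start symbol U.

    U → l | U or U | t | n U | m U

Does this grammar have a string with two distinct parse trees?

Witness: m l or l

Derivation 1: U ⇒ U or U ⇒ m U or U ⇒ m l or U ⇒ m l or l
Derivation 2: U ⇒ m U ⇒ m U or U ⇒ m l or U ⇒ m l or l

Two distinct leftmost derivations for the same string.

Ambiguous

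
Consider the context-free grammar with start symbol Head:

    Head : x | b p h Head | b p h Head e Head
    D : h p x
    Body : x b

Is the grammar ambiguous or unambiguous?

Witness: b p h b p h x e x

Derivation 1: Head ⇒ b p h Head ⇒ b p h b p h Head e Head ⇒ b p h b p h x e Head ⇒ b p h b p h x e x
Derivation 2: Head ⇒ b p h Head e Head ⇒ b p h b p h Head e Head ⇒ b p h b p h x e Head ⇒ b p h b p h x e x

Two distinct leftmost derivations for the same string.

Ambiguous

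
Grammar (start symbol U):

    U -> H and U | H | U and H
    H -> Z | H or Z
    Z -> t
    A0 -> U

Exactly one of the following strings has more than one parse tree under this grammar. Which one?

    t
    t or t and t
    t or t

t or t and t

t: 1 tree
t or t and t: 2 trees
t or t: 1 tree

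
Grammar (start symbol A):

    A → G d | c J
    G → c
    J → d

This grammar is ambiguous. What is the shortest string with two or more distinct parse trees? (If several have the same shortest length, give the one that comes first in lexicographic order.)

c d

length 2: c d has 2 parse trees

Two derivations of c d:
  A ⇒ G d ⇒ c d
  A ⇒ c J ⇒ c d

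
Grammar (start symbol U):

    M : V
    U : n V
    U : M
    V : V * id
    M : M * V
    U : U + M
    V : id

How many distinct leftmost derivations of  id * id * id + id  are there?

Parse trees for id * id * id + id:
  [U [U [M [V [V [V id] * id] * id]]] + [M [V id]]]
  [U [U [M [M [V id]] * [V [V id] * id]]] + [M [V id]]]
  [U [U [M [M [V [V id] * id]] * [V id]]] + [M [V id]]]
  [U [U [M [M [M [V id]] * [V id]] * [V id]]] + [M [V id]]]

4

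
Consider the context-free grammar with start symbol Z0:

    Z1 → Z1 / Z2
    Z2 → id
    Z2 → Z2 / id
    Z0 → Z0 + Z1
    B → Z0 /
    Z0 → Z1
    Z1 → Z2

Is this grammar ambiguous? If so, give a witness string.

Witness: id / id

Derivation 1: Z0 ⇒ Z1 ⇒ Z1 / Z2 ⇒ Z2 / Z2 ⇒ id / Z2 ⇒ id / id
Derivation 2: Z0 ⇒ Z1 ⇒ Z2 ⇒ Z2 / id ⇒ id / id

Two distinct leftmost derivations for the same string.

Ambiguous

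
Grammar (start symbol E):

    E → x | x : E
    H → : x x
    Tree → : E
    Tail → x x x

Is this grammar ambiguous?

Unambiguous

(H, Tree, Tail are unreachable from E, so their rules don't affect L(E).) Right-recursive list with a separator: after each atom, whether the separator follows determines the rule. One parse per string.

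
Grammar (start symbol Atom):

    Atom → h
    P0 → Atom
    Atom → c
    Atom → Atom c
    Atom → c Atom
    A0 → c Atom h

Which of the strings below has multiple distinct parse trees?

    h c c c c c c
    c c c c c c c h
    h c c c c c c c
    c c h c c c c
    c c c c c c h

c c h c c c c

h c c c c c c: 1 tree
c c c c c c c h: 1 tree
h c c c c c c c: 1 tree
c c h c c c c: 15 trees
c c c c c c h: 1 tree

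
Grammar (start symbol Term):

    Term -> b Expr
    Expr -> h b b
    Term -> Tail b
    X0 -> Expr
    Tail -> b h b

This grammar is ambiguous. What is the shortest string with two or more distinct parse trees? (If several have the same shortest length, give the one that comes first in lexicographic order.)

length 4: b h b b has 2 parse trees

Two derivations of b h b b:
  Term ⇒ b Expr ⇒ b h b b
  Term ⇒ Tail b ⇒ b h b b

b h b b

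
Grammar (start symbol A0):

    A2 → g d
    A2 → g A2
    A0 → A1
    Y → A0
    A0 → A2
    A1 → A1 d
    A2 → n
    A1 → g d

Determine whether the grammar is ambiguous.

Witness: g d

Derivation 1: A0 ⇒ A1 ⇒ g d
Derivation 2: A0 ⇒ A2 ⇒ g d

Two distinct leftmost derivations for the same string.

Ambiguous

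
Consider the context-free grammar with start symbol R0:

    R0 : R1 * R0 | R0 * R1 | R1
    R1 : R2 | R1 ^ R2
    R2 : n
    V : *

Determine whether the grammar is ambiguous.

Witness: n * n

Derivation 1: R0 ⇒ R1 * R0 ⇒ R2 * R0 ⇒ n * R0 ⇒ n * R1 ⇒ n * R2 ⇒ n * n
Derivation 2: R0 ⇒ R0 * R1 ⇒ R1 * R1 ⇒ R2 * R1 ⇒ n * R1 ⇒ n * R2 ⇒ n * n

Two distinct leftmost derivations for the same string.

Ambiguous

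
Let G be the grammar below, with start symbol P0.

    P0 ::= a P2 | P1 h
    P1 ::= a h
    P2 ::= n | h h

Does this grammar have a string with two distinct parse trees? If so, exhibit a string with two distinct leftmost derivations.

Ambiguous

Witness: a h h

Derivation 1: P0 ⇒ a P2 ⇒ a h h
Derivation 2: P0 ⇒ P1 h ⇒ a h h

Two distinct leftmost derivations for the same string.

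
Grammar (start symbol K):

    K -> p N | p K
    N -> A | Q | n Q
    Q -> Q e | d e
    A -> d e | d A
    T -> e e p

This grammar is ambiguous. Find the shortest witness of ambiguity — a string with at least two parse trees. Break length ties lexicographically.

p d e

length 3: p d e has 2 parse trees

Two derivations of p d e:
  K ⇒ p N ⇒ p A ⇒ p d e
  K ⇒ p N ⇒ p Q ⇒ p d e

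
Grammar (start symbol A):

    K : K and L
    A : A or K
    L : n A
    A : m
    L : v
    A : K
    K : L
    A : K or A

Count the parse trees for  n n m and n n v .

Parse trees for n n m and n n v:
  [A [K [K [L n [A [K [L n [A m]]]]]] and [L n [A [K [L n [A [K [L v]]]]]]]]]
  [A [K [L n [A [K [K [L n [A m]]] and [L n [A [K [L n [A [K [L v]]]]]]]]]]]]

2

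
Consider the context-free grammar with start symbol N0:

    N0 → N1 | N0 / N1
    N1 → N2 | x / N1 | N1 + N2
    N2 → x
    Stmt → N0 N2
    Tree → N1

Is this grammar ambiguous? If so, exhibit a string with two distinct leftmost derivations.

Ambiguous

Witness: x / x

Derivation 1: N0 ⇒ N1 ⇒ x / N1 ⇒ x / N2 ⇒ x / x
Derivation 2: N0 ⇒ N0 / N1 ⇒ N1 / N1 ⇒ N2 / N1 ⇒ x / N1 ⇒ x / N2 ⇒ x / x

Two distinct leftmost derivations for the same string.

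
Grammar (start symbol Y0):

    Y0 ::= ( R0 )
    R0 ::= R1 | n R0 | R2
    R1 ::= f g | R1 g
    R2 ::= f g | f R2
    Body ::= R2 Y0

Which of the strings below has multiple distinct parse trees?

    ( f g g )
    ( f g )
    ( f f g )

( f g )

( f g g ): 1 tree
( f g ): 2 trees
( f f g ): 1 tree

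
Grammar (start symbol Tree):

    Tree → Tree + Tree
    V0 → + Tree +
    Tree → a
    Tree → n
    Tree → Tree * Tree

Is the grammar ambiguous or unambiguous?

Witness: a * a * a

Derivation 1: Tree ⇒ Tree * Tree ⇒ a * Tree ⇒ a * Tree * Tree ⇒ a * a * Tree ⇒ a * a * a
Derivation 2: Tree ⇒ Tree * Tree ⇒ Tree * Tree * Tree ⇒ a * Tree * Tree ⇒ a * a * Tree ⇒ a * a * a

Two distinct leftmost derivations for the same string.

Ambiguous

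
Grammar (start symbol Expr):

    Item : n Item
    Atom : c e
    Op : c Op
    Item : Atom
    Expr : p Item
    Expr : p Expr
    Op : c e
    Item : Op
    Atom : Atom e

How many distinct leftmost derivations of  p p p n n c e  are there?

2

Parse trees for p p p n n c e:
  [Expr p [Expr p [Expr p [Item n [Item n [Item [Atom c e]]]]]]]
  [Expr p [Expr p [Expr p [Item n [Item n [Item [Op c e]]]]]]]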